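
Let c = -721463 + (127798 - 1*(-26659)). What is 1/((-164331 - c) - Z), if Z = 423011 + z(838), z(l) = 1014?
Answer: -1/21350 ≈ -4.6838e-5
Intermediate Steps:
c = -567006 (c = -721463 + (127798 + 26659) = -721463 + 154457 = -567006)
Z = 424025 (Z = 423011 + 1014 = 424025)
1/((-164331 - c) - Z) = 1/((-164331 - 1*(-567006)) - 1*424025) = 1/((-164331 + 567006) - 424025) = 1/(402675 - 424025) = 1/(-21350) = -1/21350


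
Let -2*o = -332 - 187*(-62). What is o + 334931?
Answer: 329300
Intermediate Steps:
o = -5631 (o = -(-332 - 187*(-62))/2 = -(-332 + 11594)/2 = -1/2*11262 = -5631)
o + 334931 = -5631 + 334931 = 329300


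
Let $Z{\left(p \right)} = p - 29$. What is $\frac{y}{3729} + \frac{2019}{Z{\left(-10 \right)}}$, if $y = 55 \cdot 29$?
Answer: $- \frac{226262}{4407} \approx -51.341$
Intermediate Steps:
$Z{\left(p \right)} = -29 + p$
$y = 1595$
$\frac{y}{3729} + \frac{2019}{Z{\left(-10 \right)}} = \frac{1595}{3729} + \frac{2019}{-29 - 10} = 1595 \cdot \frac{1}{3729} + \frac{2019}{-39} = \frac{145}{339} + 2019 \left(- \frac{1}{39}\right) = \frac{145}{339} - \frac{673}{13} = - \frac{226262}{4407}$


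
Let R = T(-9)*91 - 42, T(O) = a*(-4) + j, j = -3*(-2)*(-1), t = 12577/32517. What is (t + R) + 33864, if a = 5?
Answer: 1022867329/32517 ≈ 31456.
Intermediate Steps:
t = 12577/32517 (t = 12577*(1/32517) = 12577/32517 ≈ 0.38678)
j = -6 (j = 6*(-1) = -6)
T(O) = -26 (T(O) = 5*(-4) - 6 = -20 - 6 = -26)
R = -2408 (R = -26*91 - 42 = -2366 - 42 = -2408)
(t + R) + 33864 = (12577/32517 - 2408) + 33864 = -78288359/32517 + 33864 = 1022867329/32517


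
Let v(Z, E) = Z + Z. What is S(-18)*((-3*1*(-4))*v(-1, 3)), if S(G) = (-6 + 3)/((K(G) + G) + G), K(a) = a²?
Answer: ¼ ≈ 0.25000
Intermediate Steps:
v(Z, E) = 2*Z
S(G) = -3/(G² + 2*G) (S(G) = (-6 + 3)/((G² + G) + G) = -3/((G + G²) + G) = -3/(G² + 2*G))
S(-18)*((-3*1*(-4))*v(-1, 3)) = (-3/(-18*(2 - 18)))*((-3*1*(-4))*(2*(-1))) = (-3*(-1/18)/(-16))*(-3*(-4)*(-2)) = (-3*(-1/18)*(-1/16))*(12*(-2)) = -1/96*(-24) = ¼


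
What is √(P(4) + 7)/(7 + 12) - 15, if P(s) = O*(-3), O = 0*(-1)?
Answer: -15 + √7/19 ≈ -14.861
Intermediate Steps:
O = 0
P(s) = 0 (P(s) = 0*(-3) = 0)
√(P(4) + 7)/(7 + 12) - 15 = √(0 + 7)/(7 + 12) - 15 = √7/19 - 15 = -15 + √7/19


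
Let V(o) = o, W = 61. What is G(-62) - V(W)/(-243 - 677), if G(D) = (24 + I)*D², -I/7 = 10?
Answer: -162678019/920 ≈ -1.7682e+5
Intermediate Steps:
I = -70 (I = -7*10 = -70)
G(D) = -46*D² (G(D) = (24 - 70)*D² = -46*D²)
G(-62) - V(W)/(-243 - 677) = -46*(-62)² - 61/(-243 - 677) = -46*3844 - 61/(-920) = -176824 - 61*(-1)/920 = -176824 - 1*(-61/920) = -176824 + 61/920 = -162678019/920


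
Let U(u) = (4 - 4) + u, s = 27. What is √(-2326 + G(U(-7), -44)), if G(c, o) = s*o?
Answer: I*√3514 ≈ 59.279*I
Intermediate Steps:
U(u) = u (U(u) = 0 + u = u)
G(c, o) = 27*o
√(-2326 + G(U(-7), -44)) = √(-2326 + 27*(-44)) = √(-2326 - 1188) = √(-3514) = I*√3514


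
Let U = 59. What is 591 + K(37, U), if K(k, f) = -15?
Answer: 576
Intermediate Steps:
591 + K(37, U) = 591 - 15 = 576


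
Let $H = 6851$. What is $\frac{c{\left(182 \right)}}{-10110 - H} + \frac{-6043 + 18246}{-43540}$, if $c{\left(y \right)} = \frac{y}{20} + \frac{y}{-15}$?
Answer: $- \frac{17729401}{63298452} \approx -0.28009$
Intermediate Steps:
$c{\left(y \right)} = - \frac{y}{60}$ ($c{\left(y \right)} = y \frac{1}{20} + y \left(- \frac{1}{15}\right) = \frac{y}{20} - \frac{y}{15} = - \frac{y}{60}$)
$\frac{c{\left(182 \right)}}{-10110 - H} + \frac{-6043 + 18246}{-43540} = \frac{\left(- \frac{1}{60}\right) 182}{-10110 - 6851} + \frac{-6043 + 18246}{-43540} = - \frac{91}{30 \left(-10110 - 6851\right)} + 12203 \left(- \frac{1}{43540}\right) = - \frac{91}{30 \left(-16961\right)} - \frac{12203}{43540} = \left(- \frac{91}{30}\right) \left(- \frac{1}{16961}\right) - \frac{12203}{43540} = \frac{13}{72690} - \frac{12203}{43540} = - \frac{17729401}{63298452}$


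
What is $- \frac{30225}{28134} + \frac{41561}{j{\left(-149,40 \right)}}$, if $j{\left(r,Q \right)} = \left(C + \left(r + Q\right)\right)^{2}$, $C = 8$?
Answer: $\frac{286983983}{95664978} \approx 2.9999$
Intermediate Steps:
$j{\left(r,Q \right)} = \left(8 + Q + r\right)^{2}$ ($j{\left(r,Q \right)} = \left(8 + \left(r + Q\right)\right)^{2} = \left(8 + \left(Q + r\right)\right)^{2} = \left(8 + Q + r\right)^{2}$)
$- \frac{30225}{28134} + \frac{41561}{j{\left(-149,40 \right)}} = - \frac{30225}{28134} + \frac{41561}{\left(8 + 40 - 149\right)^{2}} = \left(-30225\right) \frac{1}{28134} + \frac{41561}{\left(-101\right)^{2}} = - \frac{10075}{9378} + \frac{41561}{10201} = \frac{286983983}{95664978}$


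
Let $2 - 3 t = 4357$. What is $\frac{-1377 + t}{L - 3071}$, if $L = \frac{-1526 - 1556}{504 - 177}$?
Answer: $\frac{924974}{1007299} \approx 0.91827$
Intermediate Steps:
$L = - \frac{3082}{327} \approx -9.4251$
$t = - \frac{4355}{3}$ ($t = \frac{2}{3} - \frac{4357}{3} = - \frac{4355}{3} \approx -1451.7$)
$\frac{-1377 + t}{L - 3071} = \frac{-1377 - \frac{4355}{3}}{- \frac{3082}{327} - 3071} = - \frac{8486}{3 \left(- \frac{1007299}{327}\right)} = \left(- \frac{8486}{3}\right) \left(- \frac{327}{1007299}\right) = \frac{924974}{1007299}$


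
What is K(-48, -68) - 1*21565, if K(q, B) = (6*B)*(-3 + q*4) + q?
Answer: 57947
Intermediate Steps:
K(q, B) = q + 6*B*(-3 + 4*q) (K(q, B) = (6*B)*(-3 + 4*q) + q = 6*B*(-3 + 4*q) + q = q + 6*B*(-3 + 4*q))
K(-48, -68) - 1*21565 = (-48 - 18*(-68) + 24*(-68)*(-48)) - 1*21565 = (-48 + 1224 + 78336) - 21565 = 79512 - 21565 = 57947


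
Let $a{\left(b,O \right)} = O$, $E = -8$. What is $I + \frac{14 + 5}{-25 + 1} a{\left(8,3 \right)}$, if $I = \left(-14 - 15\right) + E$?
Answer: $- \frac{315}{8} \approx -39.375$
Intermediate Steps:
$I = -37$ ($I = \left(-14 - 15\right) - 8 = -29 - 8 = -37$)
$I + \frac{14 + 5}{-25 + 1} a{\left(8,3 \right)} = -37 + \frac{14 + 5}{-25 + 1} \cdot 3 = -37 + \frac{19}{-24} \cdot 3 = -37 + 19 \left(- \frac{1}{24}\right) 3 = -37 - \frac{19}{8} = - \frac{315}{8}$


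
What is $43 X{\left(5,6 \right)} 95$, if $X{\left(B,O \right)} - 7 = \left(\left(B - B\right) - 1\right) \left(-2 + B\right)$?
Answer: $16340$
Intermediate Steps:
$X{\left(B,O \right)} = 9 - B$ ($X{\left(B,O \right)} = 7 + \left(\left(B - B\right) - 1\right) \left(-2 + B\right) = 7 + \left(0 - 1\right) \left(-2 + B\right) = 7 - \left(-2 + B\right) = 9 - B$)
$43 X{\left(5,6 \right)} 95 = 43 \left(9 - 5\right) 95 = 43 \cdot 4 \cdot 95 = 172 \cdot 95 = 16340$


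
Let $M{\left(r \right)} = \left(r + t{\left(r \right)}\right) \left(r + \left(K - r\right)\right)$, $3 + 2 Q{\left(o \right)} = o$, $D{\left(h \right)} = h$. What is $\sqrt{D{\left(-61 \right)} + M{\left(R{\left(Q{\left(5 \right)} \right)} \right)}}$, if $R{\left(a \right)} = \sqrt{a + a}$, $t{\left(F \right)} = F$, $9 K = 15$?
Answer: $\frac{\sqrt{-549 + 30 \sqrt{2}}}{3} \approx 7.5024 i$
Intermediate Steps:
$K = \frac{5}{3}$ ($K = \frac{1}{9} \cdot 15 = \frac{5}{3} \approx 1.6667$)
$Q{\left(o \right)} = - \frac{3}{2} + \frac{o}{2}$
$R{\left(a \right)} = \sqrt{2} \sqrt{a}$ ($R{\left(a \right)} = \sqrt{2 a} = \sqrt{2} \sqrt{a}$)
$M{\left(r \right)} = \frac{10 r}{3}$ ($M{\left(r \right)} = \left(r + r\right) \left(r - \left(- \frac{5}{3} + r\right)\right) = 2 r \frac{5}{3} = \frac{10 r}{3}$)
$\sqrt{D{\left(-61 \right)} + M{\left(R{\left(Q{\left(5 \right)} \right)} \right)}} = \sqrt{-61 + \frac{10 \sqrt{2} \sqrt{- \frac{3}{2} + \frac{1}{2} \cdot 5}}{3}} = \sqrt{-61 + \frac{10 \sqrt{2} \sqrt{- \frac{3}{2} + \frac{5}{2}}}{3}} = \sqrt{-61 + \frac{10 \sqrt{2} \sqrt{1}}{3}} = \sqrt{-61 + \frac{10 \sqrt{2} \cdot 1}{3}} = \sqrt{-61 + \frac{10 \sqrt{2}}{3}}$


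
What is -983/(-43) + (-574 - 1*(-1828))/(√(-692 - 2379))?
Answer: 983/43 - 1254*I*√3071/3071 ≈ 22.86 - 22.629*I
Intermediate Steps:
-983/(-43) + (-574 - 1*(-1828))/(√(-692 - 2379)) = -983*(-1/43) + (-574 + 1828)/(√(-3071)) = 983/43 + 1254/((I*√3071)) = 983/43 + 1254*(-I*√3071/3071) = 983/43 - 1254*I*√3071/3071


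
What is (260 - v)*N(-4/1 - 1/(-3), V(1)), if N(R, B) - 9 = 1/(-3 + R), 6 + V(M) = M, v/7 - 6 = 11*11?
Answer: -111333/20 ≈ -5566.6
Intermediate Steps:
v = 889 (v = 42 + 7*(11*11) = 42 + 7*121 = 42 + 847 = 889)
V(M) = -6 + M
N(R, B) = 9 + 1/(-3 + R)
(260 - v)*N(-4/1 - 1/(-3), V(1)) = (260 - 1*889)*((-26 + 9*(-4/1 - 1/(-3)))/(-3 + (-4/1 - 1/(-3)))) = (260 - 889)*((-26 + 9*(-4*1 - 1*(-⅓)))/(-3 + (-4*1 - 1*(-⅓)))) = -629*(-26 + 9*(-4 + ⅓))/(-3 + (-4 + ⅓)) = -629*(-26 + 9*(-11/3))/(-3 - 11/3) = -629*(-26 - 33)/(-20/3) = -(-1887)*(-59)/20 = -629*177/20 = -111333/20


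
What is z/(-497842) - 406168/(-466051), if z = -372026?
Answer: 187795289391/116009880971 ≈ 1.6188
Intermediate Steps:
z/(-497842) - 406168/(-466051) = -372026/(-497842) - 406168/(-466051) = -372026*(-1/497842) - 406168*(-1/466051) = 186013/248921 + 406168/466051 = 187795289391/116009880971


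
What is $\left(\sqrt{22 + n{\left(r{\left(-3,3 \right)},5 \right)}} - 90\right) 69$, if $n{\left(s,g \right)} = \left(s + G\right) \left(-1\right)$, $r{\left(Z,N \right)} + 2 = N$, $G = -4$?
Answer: $-5865$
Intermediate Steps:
$r{\left(Z,N \right)} = -2 + N$
$n{\left(s,g \right)} = 4 - s$ ($n{\left(s,g \right)} = \left(s - 4\right) \left(-1\right) = \left(-4 + s\right) \left(-1\right) = 4 - s$)
$\left(\sqrt{22 + n{\left(r{\left(-3,3 \right)},5 \right)}} - 90\right) 69 = \left(\sqrt{22 + \left(4 - \left(-2 + 3\right)\right)} - 90\right) 69 = \left(\sqrt{22 + \left(4 - 1\right)} - 90\right) 69 = \left(\sqrt{22 + 3} - 90\right) 69 = \left(\sqrt{25} - 90\right) 69 = \left(5 - 90\right) 69 = \left(-85\right) 69 = -5865$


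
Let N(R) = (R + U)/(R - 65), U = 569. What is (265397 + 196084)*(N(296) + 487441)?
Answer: 17320879589672/77 ≈ 2.2495e+11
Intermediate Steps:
N(R) = (569 + R)/(-65 + R) (N(R) = (R + 569)/(R - 65) = (569 + R)/(-65 + R))
(265397 + 196084)*(N(296) + 487441) = (265397 + 196084)*((569 + 296)/(-65 + 296) + 487441) = 461481*(865/231 + 487441) = 461481*(112599736/231) = 17320879589672/77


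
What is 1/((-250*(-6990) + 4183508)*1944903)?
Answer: 1/11535235252224 ≈ 8.6691e-14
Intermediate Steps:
1/((-250*(-6990) + 4183508)*1944903) = (1/1944903)/(1747500 + 4183508) = (1/1944903)/5931008 = (1/5931008)*(1/1944903) = 1/11535235252224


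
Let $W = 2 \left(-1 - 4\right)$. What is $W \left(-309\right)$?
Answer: $3090$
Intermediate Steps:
$W = -10$ ($W = 2 \left(-5\right) = -10$)
$W \left(-309\right) = \left(-10\right) \left(-309\right) = 3090$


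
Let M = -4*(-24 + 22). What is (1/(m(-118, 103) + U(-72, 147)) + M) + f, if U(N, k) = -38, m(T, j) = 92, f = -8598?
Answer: -463859/54 ≈ -8590.0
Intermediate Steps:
M = 8 (M = -4*(-2) = 8)
(1/(m(-118, 103) + U(-72, 147)) + M) + f = (1/(92 - 38) + 8) - 8598 = (1/54 + 8) - 8598 = 433/54 - 8598 = -463859/54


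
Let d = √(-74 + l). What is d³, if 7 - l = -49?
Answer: -54*I*√2 ≈ -76.368*I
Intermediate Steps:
l = 56 (l = 7 - 1*(-49) = 7 + 49 = 56)
d = 3*I*√2 (d = √(-74 + 56) = √(-18) = 3*I*√2 ≈ 4.2426*I)
d³ = (3*I*√2)³ = -54*I*√2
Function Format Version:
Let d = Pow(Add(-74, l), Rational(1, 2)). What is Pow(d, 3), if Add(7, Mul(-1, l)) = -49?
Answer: Mul(-54, I, Pow(2, Rational(1, 2))) ≈ Mul(-76.368, I)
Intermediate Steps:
l = 56 (l = Add(7, Mul(-1, -49)) = Add(7, 49) = 56)
d = Mul(3, I, Pow(2, Rational(1, 2))) (d = Pow(Add(-74, 56), Rational(1, 2)) = Pow(-18, Rational(1, 2)) = Mul(3, I, Pow(2, Rational(1, 2))) ≈ Mul(4.2426, I))
Pow(d, 3) = Pow(Mul(3, I, Pow(2, Rational(1, 2))), 3) = Mul(-54, I, Pow(2, Rational(1, 2)))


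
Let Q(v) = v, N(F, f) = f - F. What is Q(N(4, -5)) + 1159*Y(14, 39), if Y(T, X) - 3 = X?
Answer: 48669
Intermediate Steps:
Y(T, X) = 3 + X
Q(N(4, -5)) + 1159*Y(14, 39) = (-5 - 1*4) + 1159*(3 + 39) = (-5 - 4) + 1159*42 = -9 + 48678 = 48669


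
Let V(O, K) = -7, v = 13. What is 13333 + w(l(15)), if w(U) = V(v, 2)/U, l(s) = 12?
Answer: 159989/12 ≈ 13332.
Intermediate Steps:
w(U) = -7/U
13333 + w(l(15)) = 13333 - 7/12 = 159989/12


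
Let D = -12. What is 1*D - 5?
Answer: -17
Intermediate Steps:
1*D - 5 = 1*(-12) - 5 = -12 - 5 = -17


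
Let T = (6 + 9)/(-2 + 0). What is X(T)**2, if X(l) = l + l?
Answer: 225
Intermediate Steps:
T = -15/2 (T = 15/(-2) = 15*(-1/2) = -15/2 ≈ -7.5000)
X(l) = 2*l
X(T)**2 = (2*(-15/2))**2 = (-15)**2 = 225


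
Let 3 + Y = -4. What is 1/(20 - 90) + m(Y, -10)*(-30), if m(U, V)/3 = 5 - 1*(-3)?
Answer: -50401/70 ≈ -720.01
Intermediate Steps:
Y = -7 (Y = -3 - 4 = -7)
m(U, V) = 24 (m(U, V) = 3*(5 - 1*(-3)) = 3*(5 + 3) = 3*8 = 24)
1/(20 - 90) + m(Y, -10)*(-30) = 1/(20 - 90) + 24*(-30) = 1/(-70) - 720 = -1/70 - 720 = -50401/70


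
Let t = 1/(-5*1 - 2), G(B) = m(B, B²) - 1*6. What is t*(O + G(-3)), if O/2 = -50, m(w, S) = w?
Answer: 109/7 ≈ 15.571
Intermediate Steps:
G(B) = -6 + B (G(B) = B - 1*6 = B - 6 = -6 + B)
O = -100 (O = 2*(-50) = -100)
t = -⅐ (t = 1/(-5 - 2) = 1/(-7) = -⅐ ≈ -0.14286)
t*(O + G(-3)) = -(-100 + (-6 - 3))/7 = -(-100 - 9)/7 = -⅐*(-109) = 109/7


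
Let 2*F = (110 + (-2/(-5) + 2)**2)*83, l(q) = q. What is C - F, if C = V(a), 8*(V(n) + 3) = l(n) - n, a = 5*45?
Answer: -120176/25 ≈ -4807.0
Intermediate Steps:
a = 225
V(n) = -3 (V(n) = -3 + (n - n)/8 = -3 + (1/8)*0 = -3 + 0 = -3)
C = -3
F = 120101/25 (F = ((110 + (-2/(-5) + 2)**2)*83)/2 = ((110 + (-2*(-1/5) + 2)**2)*83)/2 = ((110 + (2/5 + 2)**2)*83)/2 = ((110 + (12/5)**2)*83)/2 = ((110 + 144/25)*83)/2 = ((2894/25)*83)/2 = (1/2)*(240202/25) = 120101/25 ≈ 4804.0)
C - F = -3 - 1*120101/25 = -3 - 120101/25 = -120176/25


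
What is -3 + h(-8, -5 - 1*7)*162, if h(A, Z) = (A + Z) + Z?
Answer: -5187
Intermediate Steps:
h(A, Z) = A + 2*Z
-3 + h(-8, -5 - 1*7)*162 = -3 + (-8 + 2*(-5 - 1*7))*162 = -3 + (-8 + 2*(-5 - 7))*162 = -3 + (-8 + 2*(-12))*162 = -3 + (-8 - 24)*162 = -3 - 32*162 = -3 - 5184 = -5187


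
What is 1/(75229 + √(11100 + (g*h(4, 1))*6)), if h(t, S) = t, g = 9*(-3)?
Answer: 75229/5659391989 - 2*√2613/5659391989 ≈ 1.3275e-5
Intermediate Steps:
g = -27
1/(75229 + √(11100 + (g*h(4, 1))*6)) = 1/(75229 + √(11100 - 27*4*6)) = 1/(75229 + √(11100 - 108*6)) = 1/(75229 + √(11100 - 648)) = 1/(75229 + √10452) = 1/(75229 + 2*√2613)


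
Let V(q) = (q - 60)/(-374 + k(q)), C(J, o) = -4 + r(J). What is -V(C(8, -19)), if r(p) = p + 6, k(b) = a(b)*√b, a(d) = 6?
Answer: -4675/34879 - 75*√10/34879 ≈ -0.14083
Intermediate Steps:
k(b) = 6*√b
r(p) = 6 + p
C(J, o) = 2 + J (C(J, o) = -4 + (6 + J) = 2 + J)
V(q) = (-60 + q)/(-374 + 6*√q) (V(q) = (q - 60)/(-374 + 6*√q) = (-60 + q)/(-374 + 6*√q))
-V(C(8, -19)) = -(-60 + (2 + 8))/(2*(-187 + 3*√(2 + 8))) = -(-60 + 10)/(2*(-187 + 3*√10)) = -(-50)/(2*(-187 + 3*√10)) = -(-25)/(-187 + 3*√10) = 25/(-187 + 3*√10)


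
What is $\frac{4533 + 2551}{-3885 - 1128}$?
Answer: $- \frac{7084}{5013} \approx -1.4131$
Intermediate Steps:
$\frac{4533 + 2551}{-3885 - 1128} = \frac{7084}{-5013} = 7084 \left(- \frac{1}{5013}\right) = - \frac{7084}{5013}$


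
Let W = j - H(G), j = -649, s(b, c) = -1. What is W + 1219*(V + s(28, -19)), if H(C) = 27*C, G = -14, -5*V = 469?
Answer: -579161/5 ≈ -1.1583e+5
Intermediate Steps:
V = -469/5 (V = -⅕*469 = -469/5 ≈ -93.800)
W = -271 (W = -649 - 27*(-14) = -649 - 1*(-378) = -649 + 378 = -271)
W + 1219*(V + s(28, -19)) = -271 + 1219*(-469/5 - 1) = -271 + 1219*(-474/5) = -271 - 577806/5 = -579161/5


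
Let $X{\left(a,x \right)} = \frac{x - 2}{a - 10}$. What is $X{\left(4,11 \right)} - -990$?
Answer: $\frac{1977}{2} \approx 988.5$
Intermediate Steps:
$X{\left(a,x \right)} = \frac{-2 + x}{-10 + a}$
$X{\left(4,11 \right)} - -990 = \frac{-2 + 11}{-10 + 4} - -990 = \frac{1}{-6} \cdot 9 + 990 = \left(- \frac{1}{6}\right) 9 + 990 = - \frac{3}{2} + 990 = \frac{1977}{2}$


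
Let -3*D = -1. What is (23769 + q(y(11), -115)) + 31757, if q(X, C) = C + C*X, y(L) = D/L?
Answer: 1828448/33 ≈ 55408.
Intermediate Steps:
D = 1/3 (D = -1/3*(-1) = 1/3 ≈ 0.33333)
y(L) = 1/(3*L)
(23769 + q(y(11), -115)) + 31757 = (23769 - 115*(1 + (1/3)/11)) + 31757 = (23769 - 115*(1 + (1/3)*(1/11))) + 31757 = (23769 - 115*(1 + 1/33)) + 31757 = (23769 - 115*34/33) + 31757 = (23769 - 3910/33) + 31757 = 780467/33 + 31757 = 1828448/33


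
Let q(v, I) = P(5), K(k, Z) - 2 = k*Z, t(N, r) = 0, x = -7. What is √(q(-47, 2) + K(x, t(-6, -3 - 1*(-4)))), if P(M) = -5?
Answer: I*√3 ≈ 1.732*I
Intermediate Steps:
K(k, Z) = 2 + Z*k (K(k, Z) = 2 + k*Z = 2 + Z*k)
q(v, I) = -5
√(q(-47, 2) + K(x, t(-6, -3 - 1*(-4)))) = √(-5 + (2 + 0*(-7))) = √(-5 + (2 + 0)) = √(-5 + 2) = √(-3) = I*√3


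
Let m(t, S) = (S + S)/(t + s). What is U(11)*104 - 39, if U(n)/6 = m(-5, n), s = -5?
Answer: -7059/5 ≈ -1411.8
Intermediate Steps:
m(t, S) = 2*S/(-5 + t) (m(t, S) = (S + S)/(t - 5) = (2*S)/(-5 + t) = 2*S/(-5 + t))
U(n) = -6*n/5 (U(n) = 6*(2*n/(-5 - 5)) = 6*(2*n/(-10)) = 6*(2*n*(-1/10)) = 6*(-n/5) = -6*n/5)
U(11)*104 - 39 = -6/5*11*104 - 39 = -66/5*104 - 39 = -6864/5 - 39 = -7059/5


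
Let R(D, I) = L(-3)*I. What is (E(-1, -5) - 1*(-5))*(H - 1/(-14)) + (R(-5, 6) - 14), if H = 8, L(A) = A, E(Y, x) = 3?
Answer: 228/7 ≈ 32.571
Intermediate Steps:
R(D, I) = -3*I
(E(-1, -5) - 1*(-5))*(H - 1/(-14)) + (R(-5, 6) - 14) = (3 - 1*(-5))*(8 - 1/(-14)) + (-3*6 - 14) = (3 + 5)*(8 - 1*(-1/14)) + (-18 - 14) = 8*(8 + 1/14) - 32 = 8*(113/14) - 32 = 452/7 - 32 = 228/7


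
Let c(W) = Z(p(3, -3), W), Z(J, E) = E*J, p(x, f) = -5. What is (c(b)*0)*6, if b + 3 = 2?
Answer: 0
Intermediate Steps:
b = -1 (b = -3 + 2 = -1)
c(W) = -5*W (c(W) = W*(-5) = -5*W)
(c(b)*0)*6 = (-5*(-1)*0)*6 = (5*0)*6 = 0*6 = 0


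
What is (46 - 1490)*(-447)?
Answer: 645468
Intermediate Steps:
(46 - 1490)*(-447) = -1444*(-447) = 645468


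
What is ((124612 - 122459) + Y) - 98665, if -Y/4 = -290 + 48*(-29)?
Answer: -89784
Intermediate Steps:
Y = 6728 (Y = -4*(-290 + 48*(-29)) = -4*(-290 - 1392) = -4*(-1682) = 6728)
((124612 - 122459) + Y) - 98665 = ((124612 - 122459) + 6728) - 98665 = (2153 + 6728) - 98665 = 8881 - 98665 = -89784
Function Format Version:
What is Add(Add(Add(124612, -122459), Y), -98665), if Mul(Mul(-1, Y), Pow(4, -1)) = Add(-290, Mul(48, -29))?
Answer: -89784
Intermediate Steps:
Y = 6728 (Y = Mul(-4, Add(-290, Mul(48, -29))) = Mul(-4, Add(-290, -1392)) = Mul(-4, -1682) = 6728)
Add(Add(Add(124612, -122459), Y), -98665) = Add(Add(Add(124612, -122459), 6728), -98665) = Add(Add(2153, 6728), -98665) = Add(8881, -98665) = -89784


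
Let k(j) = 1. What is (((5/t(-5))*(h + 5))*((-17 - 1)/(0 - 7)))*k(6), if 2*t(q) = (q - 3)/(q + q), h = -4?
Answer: 225/7 ≈ 32.143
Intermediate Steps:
t(q) = (-3 + q)/(4*q) (t(q) = ((q - 3)/(q + q))/2 = ((-3 + q)/((2*q)))/2 = ((-3 + q)*(1/(2*q)))/2 = ((-3 + q)/(2*q))/2 = (-3 + q)/(4*q))
(((5/t(-5))*(h + 5))*((-17 - 1)/(0 - 7)))*k(6) = (((5/(((1/4)*(-3 - 5)/(-5))))*(-4 + 5))*((-17 - 1)/(0 - 7)))*1 = (((5/(((1/4)*(-1/5)*(-8))))*1)*(-18/(-7)))*1 = (((5/(2/5))*1)*(-18*(-1/7)))*1 = (((5*(5/2))*1)*(18/7))*1 = (((25/2)*1)*(18/7))*1 = ((25/2)*(18/7))*1 = (225/7)*1 = 225/7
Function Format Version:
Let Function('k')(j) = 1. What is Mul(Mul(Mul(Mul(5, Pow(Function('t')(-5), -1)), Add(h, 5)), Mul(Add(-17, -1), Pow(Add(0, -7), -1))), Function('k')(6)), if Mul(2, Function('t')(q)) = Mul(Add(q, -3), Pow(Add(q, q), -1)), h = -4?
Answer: Rational(225, 7) ≈ 32.143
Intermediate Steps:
Function('t')(q) = Mul(Rational(1, 4), Pow(q, -1), Add(-3, q)) (Function('t')(q) = Mul(Rational(1, 2), Mul(Add(q, -3), Pow(Add(q, q), -1))) = Mul(Rational(1, 2), Mul(Add(-3, q), Pow(Mul(2, q), -1))) = Mul(Rational(1, 2), Mul(Add(-3, q), Mul(Rational(1, 2), Pow(q, -1)))) = Mul(Rational(1, 2), Mul(Rational(1, 2), Pow(q, -1), Add(-3, q))) = Mul(Rational(1, 4), Pow(q, -1), Add(-3, q)))
Mul(Mul(Mul(Mul(5, Pow(Function('t')(-5), -1)), Add(h, 5)), Mul(Add(-17, -1), Pow(Add(0, -7), -1))), Function('k')(6)) = Mul(Mul(Mul(Mul(5, Pow(Mul(Rational(1, 4), Pow(-5, -1), Add(-3, -5)), -1)), Add(-4, 5)), Mul(Add(-17, -1), Pow(Add(0, -7), -1))), 1) = Mul(Mul(Mul(Mul(5, Pow(Mul(Rational(1, 4), Rational(-1, 5), -8), -1)), 1), Mul(-18, Pow(-7, -1))), 1) = Mul(Mul(Mul(Mul(5, Pow(Rational(2, 5), -1)), 1), Mul(-18, Rational(-1, 7))), 1) = Mul(Mul(Mul(Mul(5, Rational(5, 2)), 1), Rational(18, 7)), 1) = Mul(Mul(Mul(Rational(25, 2), 1), Rational(18, 7)), 1) = Mul(Mul(Rational(25, 2), Rational(18, 7)), 1) = Mul(Rational(225, 7), 1) = Rational(225, 7)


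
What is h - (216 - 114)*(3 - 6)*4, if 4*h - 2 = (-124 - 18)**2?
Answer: 12531/2 ≈ 6265.5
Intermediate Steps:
h = 10083/2 (h = 1/2 + (-124 - 18)**2/4 = 1/2 + (1/4)*(-142)**2 = 1/2 + (1/4)*20164 = 1/2 + 5041 = 10083/2 ≈ 5041.5)
h - (216 - 114)*(3 - 6)*4 = 10083/2 - (216 - 114)*(3 - 6)*4 = 10083/2 - 102*(-3*4) = 10083/2 - 102*(-12) = 10083/2 - 1*(-1224) = 10083/2 + 1224 = 12531/2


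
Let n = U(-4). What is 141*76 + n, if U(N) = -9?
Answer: 10707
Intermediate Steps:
n = -9
141*76 + n = 141*76 - 9 = 10716 - 9 = 10707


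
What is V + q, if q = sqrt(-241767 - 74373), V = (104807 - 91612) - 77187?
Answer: -63992 + 2*I*sqrt(79035) ≈ -63992.0 + 562.26*I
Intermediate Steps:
V = -63992 (V = 13195 - 77187 = -63992)
q = 2*I*sqrt(79035) (q = sqrt(-316140) = 2*I*sqrt(79035) ≈ 562.26*I)
V + q = -63992 + 2*I*sqrt(79035)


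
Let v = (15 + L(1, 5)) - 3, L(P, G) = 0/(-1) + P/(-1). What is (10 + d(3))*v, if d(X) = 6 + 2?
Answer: 198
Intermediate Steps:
d(X) = 8
L(P, G) = -P (L(P, G) = 0*(-1) + P*(-1) = 0 - P = -P)
v = 11 (v = (15 - 1*1) - 3 = (15 - 1) - 3 = 14 - 3 = 11)
(10 + d(3))*v = (10 + 8)*11 = 18*11 = 198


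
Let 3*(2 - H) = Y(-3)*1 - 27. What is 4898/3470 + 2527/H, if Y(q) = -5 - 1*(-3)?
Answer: 75650/347 ≈ 218.01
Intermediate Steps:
Y(q) = -2 (Y(q) = -5 + 3 = -2)
H = 35/3 (H = 2 - (-2*1 - 27)/3 = 2 - (-2 - 27)/3 = 2 - ⅓*(-29) = 2 + 29/3 = 35/3 ≈ 11.667)
4898/3470 + 2527/H = 4898/3470 + 2527/(35/3) = 4898*(1/3470) + 2527*(3/35) = 2449/1735 + 1083/5 = 75650/347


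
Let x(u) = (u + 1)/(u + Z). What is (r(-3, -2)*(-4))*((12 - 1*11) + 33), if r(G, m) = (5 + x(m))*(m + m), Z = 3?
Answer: 2176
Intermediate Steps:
x(u) = (1 + u)/(3 + u) (x(u) = (u + 1)/(u + 3) = (1 + u)/(3 + u))
r(G, m) = 2*m*(5 + (1 + m)/(3 + m)) (r(G, m) = (5 + (1 + m)/(3 + m))*(m + m) = (5 + (1 + m)/(3 + m))*(2*m) = 2*m*(5 + (1 + m)/(3 + m)))
(r(-3, -2)*(-4))*((12 - 1*11) + 33) = ((4*(-2)*(8 + 3*(-2))/(3 - 2))*(-4))*((12 - 1*11) + 33) = ((4*(-2)*(8 - 6)/1)*(-4))*((12 - 11) + 33) = ((4*(-2)*1*2)*(-4))*(1 + 33) = -16*(-4)*34 = 64*34 = 2176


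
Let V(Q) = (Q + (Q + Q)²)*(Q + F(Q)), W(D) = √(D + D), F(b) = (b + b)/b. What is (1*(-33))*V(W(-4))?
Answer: 2376 + 1980*I*√2 ≈ 2376.0 + 2800.1*I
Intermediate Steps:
F(b) = 2 (F(b) = (2*b)/b = 2)
W(D) = √2*√D (W(D) = √(2*D) = √2*√D)
V(Q) = (2 + Q)*(Q + 4*Q²) (V(Q) = (Q + (Q + Q)²)*(Q + 2) = (Q + (2*Q)²)*(2 + Q) = (Q + 4*Q²)*(2 + Q) = (2 + Q)*(Q + 4*Q²))
(1*(-33))*V(W(-4)) = (1*(-33))*((√2*√(-4))*(2 + 4*(√2*√(-4))² + 9*(√2*√(-4)))) = -33*√2*(2*I)*(2 + 4*(√2*(2*I))² + 9*(√2*(2*I))) = -33*2*I*√2*(2 + 4*(2*I*√2)² + 9*(2*I*√2)) = -33*2*I*√2*(2 + 4*(-8) + 18*I*√2) = -33*2*I*√2*(2 - 32 + 18*I*√2) = -33*2*I*√2*(-30 + 18*I*√2) = -66*I*√2*(-30 + 18*I*√2)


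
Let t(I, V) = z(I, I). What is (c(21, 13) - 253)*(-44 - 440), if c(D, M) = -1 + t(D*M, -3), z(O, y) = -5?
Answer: 125356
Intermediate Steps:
t(I, V) = -5
c(D, M) = -6 (c(D, M) = -1 - 5 = -6)
(c(21, 13) - 253)*(-44 - 440) = (-6 - 253)*(-44 - 440) = -259*(-484) = 125356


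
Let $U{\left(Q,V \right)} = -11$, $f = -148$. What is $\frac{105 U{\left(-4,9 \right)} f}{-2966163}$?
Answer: $- \frac{56980}{988721} \approx -0.05763$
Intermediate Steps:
$\frac{105 U{\left(-4,9 \right)} f}{-2966163} = \frac{105 \left(-11\right) \left(-148\right)}{-2966163} = \left(-1155\right) \left(-148\right) \left(- \frac{1}{2966163}\right) = 170940 \left(- \frac{1}{2966163}\right) = - \frac{56980}{988721}$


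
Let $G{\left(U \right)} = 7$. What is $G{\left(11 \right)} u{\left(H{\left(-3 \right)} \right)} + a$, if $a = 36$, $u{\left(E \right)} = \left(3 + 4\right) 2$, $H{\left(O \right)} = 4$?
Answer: $134$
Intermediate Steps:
$u{\left(E \right)} = 14$ ($u{\left(E \right)} = 7 \cdot 2 = 14$)
$G{\left(11 \right)} u{\left(H{\left(-3 \right)} \right)} + a = 7 \cdot 14 + 36 = 98 + 36 = 134$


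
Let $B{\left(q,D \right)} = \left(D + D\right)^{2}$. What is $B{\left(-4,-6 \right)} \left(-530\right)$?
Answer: $-76320$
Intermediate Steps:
$B{\left(q,D \right)} = 4 D^{2}$ ($B{\left(q,D \right)} = \left(2 D\right)^{2} = 4 D^{2}$)
$B{\left(-4,-6 \right)} \left(-530\right) = 4 \left(-6\right)^{2} \left(-530\right) = 4 \cdot 36 \left(-530\right) = 144 \left(-530\right) = -76320$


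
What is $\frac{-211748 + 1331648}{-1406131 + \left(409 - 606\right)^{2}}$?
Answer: $- \frac{186650}{227887} \approx -0.81905$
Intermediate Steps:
$\frac{-211748 + 1331648}{-1406131 + \left(409 - 606\right)^{2}} = \frac{1119900}{-1406131 + \left(-197\right)^{2}} = \frac{1119900}{-1406131 + 38809} = \frac{1119900}{-1367322} = 1119900 \left(- \frac{1}{1367322}\right) = - \frac{186650}{227887}$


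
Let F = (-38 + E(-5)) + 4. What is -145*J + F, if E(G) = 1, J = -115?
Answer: 16642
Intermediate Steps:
F = -33 (F = (-38 + 1) + 4 = -37 + 4 = -33)
-145*J + F = -145*(-115) - 33 = 16675 - 33 = 16642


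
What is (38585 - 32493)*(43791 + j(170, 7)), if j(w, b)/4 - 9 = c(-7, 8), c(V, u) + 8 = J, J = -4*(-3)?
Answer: 267091556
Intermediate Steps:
J = 12
c(V, u) = 4 (c(V, u) = -8 + 12 = 4)
j(w, b) = 52 (j(w, b) = 36 + 4*4 = 36 + 16 = 52)
(38585 - 32493)*(43791 + j(170, 7)) = (38585 - 32493)*(43791 + 52) = 6092*43843 = 267091556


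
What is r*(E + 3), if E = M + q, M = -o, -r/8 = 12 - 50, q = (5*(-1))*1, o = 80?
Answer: -24928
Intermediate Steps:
q = -5 (q = -5*1 = -5)
r = 304 (r = -8*(12 - 50) = -8*(-38) = 304)
M = -80 (M = -1*80 = -80)
E = -85 (E = -80 - 5 = -85)
r*(E + 3) = 304*(-85 + 3) = 304*(-82) = -24928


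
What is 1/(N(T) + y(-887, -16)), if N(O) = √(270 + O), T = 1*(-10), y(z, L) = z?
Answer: -887/786509 - 2*√65/786509 ≈ -0.0011483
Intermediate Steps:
T = -10
1/(N(T) + y(-887, -16)) = 1/(√(270 - 10) - 887) = 1/(√260 - 887) = 1/(2*√65 - 887) = 1/(-887 + 2*√65)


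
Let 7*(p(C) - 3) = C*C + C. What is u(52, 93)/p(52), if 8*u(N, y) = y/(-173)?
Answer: -651/3843368 ≈ -0.00016938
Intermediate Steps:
u(N, y) = -y/1384 (u(N, y) = (y/(-173))/8 = (y*(-1/173))/8 = (-y/173)/8 = -y/1384)
p(C) = 3 + C/7 + C²/7 (p(C) = 3 + (C*C + C)/7 = 3 + (C² + C)/7 = 3 + (C + C²)/7 = 3 + (C/7 + C²/7) = 3 + C/7 + C²/7)
u(52, 93)/p(52) = (-1/1384*93)/(3 + (⅐)*52 + (⅐)*52²) = -93/(1384*(3 + 52/7 + (⅐)*2704)) = -93/(1384*(3 + 52/7 + 2704/7)) = -93/(1384*2777/7) = -93/1384*7/2777 = -651/3843368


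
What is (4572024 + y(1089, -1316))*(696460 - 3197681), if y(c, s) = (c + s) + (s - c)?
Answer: -11429059227632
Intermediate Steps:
y(c, s) = 2*s
(4572024 + y(1089, -1316))*(696460 - 3197681) = (4572024 + 2*(-1316))*(696460 - 3197681) = (4572024 - 2632)*(-2501221) = 4569392*(-2501221) = -11429059227632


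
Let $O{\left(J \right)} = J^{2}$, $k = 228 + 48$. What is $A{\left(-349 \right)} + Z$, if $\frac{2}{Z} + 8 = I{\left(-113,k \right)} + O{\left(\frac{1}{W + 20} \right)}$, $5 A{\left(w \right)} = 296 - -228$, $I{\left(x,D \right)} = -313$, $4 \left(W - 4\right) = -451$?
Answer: $\frac{21196640466}{202270045} \approx 104.79$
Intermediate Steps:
$W = - \frac{435}{4}$ ($W = 4 + \frac{1}{4} \left(-451\right) = 4 - \frac{451}{4} = - \frac{435}{4} \approx -108.75$)
$k = 276$
$A{\left(w \right)} = \frac{524}{5}$ ($A{\left(w \right)} = \frac{296 - -228}{5} = \frac{296 + 228}{5} = \frac{1}{5} \cdot 524 = \frac{524}{5}$)
$Z = - \frac{252050}{40454009}$ ($Z = \frac{2}{-8 - \left(313 - \left(\frac{1}{- \frac{435}{4} + 20}\right)^{2}\right)} = \frac{2}{-8 - \left(313 - \left(\frac{1}{- \frac{355}{4}}\right)^{2}\right)} = \frac{2}{-8 - \left(313 - \left(- \frac{4}{355}\right)^{2}\right)} = \frac{2}{-8 + \left(-313 + \frac{16}{126025}\right)} = \frac{2}{-8 - \frac{39445809}{126025}} = \frac{2}{- \frac{40454009}{126025}} = 2 \left(- \frac{126025}{40454009}\right) = - \frac{252050}{40454009} \approx -0.0062305$)
$A{\left(-349 \right)} + Z = \frac{524}{5} - \frac{252050}{40454009} = \frac{21196640466}{202270045}$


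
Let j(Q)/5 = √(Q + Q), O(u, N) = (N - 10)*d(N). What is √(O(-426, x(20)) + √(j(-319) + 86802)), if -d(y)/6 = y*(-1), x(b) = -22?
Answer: √(4224 + √(86802 + 5*I*√638)) ≈ 67.221 + 0.002*I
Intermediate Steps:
d(y) = 6*y (d(y) = -6*y*(-1) = -(-6)*y = 6*y)
O(u, N) = 6*N*(-10 + N) (O(u, N) = (N - 10)*(6*N) = (-10 + N)*(6*N) = 6*N*(-10 + N))
j(Q) = 5*√2*√Q (j(Q) = 5*√(Q + Q) = 5*√(2*Q) = 5*(√2*√Q) = 5*√2*√Q)
√(O(-426, x(20)) + √(j(-319) + 86802)) = √(6*(-22)*(-10 - 22) + √(5*√2*√(-319) + 86802)) = √(6*(-22)*(-32) + √(5*√2*(I*√319) + 86802)) = √(4224 + √(5*I*√638 + 86802)) = √(4224 + √(86802 + 5*I*√638))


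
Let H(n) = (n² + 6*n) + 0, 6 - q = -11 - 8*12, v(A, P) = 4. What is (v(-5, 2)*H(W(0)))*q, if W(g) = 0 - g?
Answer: 0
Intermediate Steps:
q = 113 (q = 6 - (-11 - 8*12) = 6 - (-11 - 96) = 6 - 1*(-107) = 6 + 107 = 113)
W(g) = -g
H(n) = n² + 6*n
(v(-5, 2)*H(W(0)))*q = (4*((-1*0)*(6 - 1*0)))*113 = (4*(0*(6 + 0)))*113 = (4*(0*6))*113 = (4*0)*113 = 0*113 = 0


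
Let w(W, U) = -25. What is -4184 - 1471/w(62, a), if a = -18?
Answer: -103129/25 ≈ -4125.2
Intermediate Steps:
-4184 - 1471/w(62, a) = -4184 - 1471/(-25) = -4184 - 1471*(-1)/25 = -4184 - 1*(-1471/25) = -4184 + 1471/25 = -103129/25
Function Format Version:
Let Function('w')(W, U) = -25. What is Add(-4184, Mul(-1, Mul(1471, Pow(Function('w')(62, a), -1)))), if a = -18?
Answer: Rational(-103129, 25) ≈ -4125.2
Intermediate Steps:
Add(-4184, Mul(-1, Mul(1471, Pow(Function('w')(62, a), -1)))) = Add(-4184, Mul(-1, Mul(1471, Pow(-25, -1)))) = Add(-4184, Mul(-1, Mul(1471, Rational(-1, 25)))) = Add(-4184, Mul(-1, Rational(-1471, 25))) = Add(-4184, Rational(1471, 25)) = Rational(-103129, 25)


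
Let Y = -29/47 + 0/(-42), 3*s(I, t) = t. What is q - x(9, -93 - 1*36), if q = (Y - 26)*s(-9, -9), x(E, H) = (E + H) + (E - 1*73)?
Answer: 12401/47 ≈ 263.85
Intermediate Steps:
s(I, t) = t/3
x(E, H) = -73 + H + 2*E (x(E, H) = (E + H) + (E - 73) = (E + H) + (-73 + E) = -73 + H + 2*E)
Y = -29/47 (Y = -29*1/47 + 0*(-1/42) = -29/47 + 0 = -29/47 ≈ -0.61702)
q = 3753/47 (q = (-29/47 - 26)*((1/3)*(-9)) = -1251/47*(-3) = 3753/47 ≈ 79.851)
q - x(9, -93 - 1*36) = 3753/47 - (-73 + (-93 - 1*36) + 2*9) = 3753/47 - (-73 + (-93 - 36) + 18) = 3753/47 - (-73 - 129 + 18) = 3753/47 - 1*(-184) = 3753/47 + 184 = 12401/47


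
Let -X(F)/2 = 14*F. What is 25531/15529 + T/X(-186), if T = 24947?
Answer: 520367411/80875032 ≈ 6.4342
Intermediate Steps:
X(F) = -28*F
25531/15529 + T/X(-186) = 25531/15529 + 24947/((-28*(-186))) = 25531*(1/15529) + 24947/5208 = 25531/15529 + 24947*(1/5208) = 25531/15529 + 24947/5208 = 520367411/80875032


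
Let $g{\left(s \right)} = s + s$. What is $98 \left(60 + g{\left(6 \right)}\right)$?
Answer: $7056$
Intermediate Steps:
$g{\left(s \right)} = 2 s$
$98 \left(60 + g{\left(6 \right)}\right) = 98 \left(60 + 2 \cdot 6\right) = 98 \left(60 + 12\right) = 98 \cdot 72 = 7056$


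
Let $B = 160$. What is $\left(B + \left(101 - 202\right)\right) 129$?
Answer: $7611$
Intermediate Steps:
$\left(B + \left(101 - 202\right)\right) 129 = \left(160 + \left(101 - 202\right)\right) 129 = \left(160 - 101\right) 129 = 59 \cdot 129 = 7611$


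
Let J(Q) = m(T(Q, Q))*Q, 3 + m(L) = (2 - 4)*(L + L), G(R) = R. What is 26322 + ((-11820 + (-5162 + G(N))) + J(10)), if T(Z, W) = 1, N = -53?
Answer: 9217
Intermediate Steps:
m(L) = -3 - 4*L (m(L) = -3 + (2 - 4)*(L + L) = -3 - 4*L)
J(Q) = -7*Q (J(Q) = (-3 - 4*1)*Q = (-3 - 4)*Q = -7*Q)
26322 + ((-11820 + (-5162 + G(N))) + J(10)) = 26322 + ((-11820 + (-5162 - 53)) - 7*10) = 26322 + ((-11820 - 5215) - 70) = 26322 + (-17035 - 70) = 26322 - 17105 = 9217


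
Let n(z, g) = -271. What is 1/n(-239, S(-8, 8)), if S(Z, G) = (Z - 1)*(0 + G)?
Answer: -1/271 ≈ -0.0036900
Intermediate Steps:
S(Z, G) = G*(-1 + Z) (S(Z, G) = (-1 + Z)*G = G*(-1 + Z))
1/n(-239, S(-8, 8)) = 1/(-271) = -1/271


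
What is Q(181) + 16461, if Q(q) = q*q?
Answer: 49222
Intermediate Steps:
Q(q) = q²
Q(181) + 16461 = 181² + 16461 = 32761 + 16461 = 49222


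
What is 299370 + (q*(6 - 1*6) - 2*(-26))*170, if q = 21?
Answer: 308210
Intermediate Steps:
299370 + (q*(6 - 1*6) - 2*(-26))*170 = 299370 + (21*(6 - 1*6) - 2*(-26))*170 = 299370 + (21*(6 - 6) + 52)*170 = 299370 + (21*0 + 52)*170 = 299370 + (0 + 52)*170 = 299370 + 52*170 = 299370 + 8840 = 308210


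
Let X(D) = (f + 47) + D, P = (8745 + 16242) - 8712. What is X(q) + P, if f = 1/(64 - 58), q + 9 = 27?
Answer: 98041/6 ≈ 16340.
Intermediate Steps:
q = 18 (q = -9 + 27 = 18)
f = ⅙ (f = 1/6 = ⅙ ≈ 0.16667)
P = 16275 (P = 24987 - 8712 = 16275)
X(D) = 283/6 + D (X(D) = (⅙ + 47) + D = 283/6 + D)
X(q) + P = (283/6 + 18) + 16275 = 391/6 + 16275 = 98041/6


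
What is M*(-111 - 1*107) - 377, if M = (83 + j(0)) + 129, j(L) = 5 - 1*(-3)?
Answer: -48337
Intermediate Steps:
j(L) = 8 (j(L) = 5 + 3 = 8)
M = 220 (M = (83 + 8) + 129 = 91 + 129 = 220)
M*(-111 - 1*107) - 377 = 220*(-111 - 1*107) - 377 = 220*(-111 - 107) - 377 = 220*(-218) - 377 = -47960 - 377 = -48337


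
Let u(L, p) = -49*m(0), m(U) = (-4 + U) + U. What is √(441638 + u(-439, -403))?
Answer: √441834 ≈ 664.71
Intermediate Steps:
m(U) = -4 + 2*U
u(L, p) = 196 (u(L, p) = -49*(-4 + 2*0) = -49*(-4 + 0) = -49*(-4) = 196)
√(441638 + u(-439, -403)) = √(441638 + 196) = √441834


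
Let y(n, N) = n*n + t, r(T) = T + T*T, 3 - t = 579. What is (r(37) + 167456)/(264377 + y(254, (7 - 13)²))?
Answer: 168862/328317 ≈ 0.51433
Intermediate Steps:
t = -576 (t = 3 - 1*579 = 3 - 579 = -576)
r(T) = T + T²
y(n, N) = -576 + n² (y(n, N) = n*n - 576 = n² - 576 = -576 + n²)
(r(37) + 167456)/(264377 + y(254, (7 - 13)²)) = (37*(1 + 37) + 167456)/(264377 + (-576 + 254²)) = (37*38 + 167456)/(264377 + (-576 + 64516)) = (1406 + 167456)/(264377 + 63940) = 168862/328317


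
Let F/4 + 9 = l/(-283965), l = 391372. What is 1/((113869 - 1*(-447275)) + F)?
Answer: 283965/159333467732 ≈ 1.7822e-6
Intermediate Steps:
F = -11788228/283965 (F = -36 + 4*(391372/(-283965)) = -36 + 4*(391372*(-1/283965)) = -36 + 4*(-391372/283965) = -36 - 1565488/283965 = -11788228/283965 ≈ -41.513)
1/((113869 - 1*(-447275)) + F) = 1/((113869 - 1*(-447275)) - 11788228/283965) = 1/((113869 + 447275) - 11788228/283965) = 1/(561144 - 11788228/283965) = 1/(159333467732/283965) = 283965/159333467732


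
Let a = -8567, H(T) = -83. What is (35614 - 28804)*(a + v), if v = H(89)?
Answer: -58906500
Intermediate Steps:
v = -83
(35614 - 28804)*(a + v) = (35614 - 28804)*(-8567 - 83) = 6810*(-8650) = -58906500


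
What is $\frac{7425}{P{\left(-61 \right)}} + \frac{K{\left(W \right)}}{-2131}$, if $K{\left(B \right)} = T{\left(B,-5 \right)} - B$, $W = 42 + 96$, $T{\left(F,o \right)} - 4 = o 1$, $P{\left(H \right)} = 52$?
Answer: $\frac{15829903}{110812} \approx 142.85$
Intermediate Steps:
$T{\left(F,o \right)} = 4 + o$ ($T{\left(F,o \right)} = 4 + o 1 = 4 + o$)
$W = 138$
$K{\left(B \right)} = -1 - B$ ($K{\left(B \right)} = \left(4 - 5\right) - B = -1 - B$)
$\frac{7425}{P{\left(-61 \right)}} + \frac{K{\left(W \right)}}{-2131} = \frac{7425}{52} + \frac{-1 - 138}{-2131} = 7425 \cdot \frac{1}{52} + \left(-1 - 138\right) \left(- \frac{1}{2131}\right) = \frac{7425}{52} - - \frac{139}{2131} = \frac{7425}{52} + \frac{139}{2131} = \frac{15829903}{110812}$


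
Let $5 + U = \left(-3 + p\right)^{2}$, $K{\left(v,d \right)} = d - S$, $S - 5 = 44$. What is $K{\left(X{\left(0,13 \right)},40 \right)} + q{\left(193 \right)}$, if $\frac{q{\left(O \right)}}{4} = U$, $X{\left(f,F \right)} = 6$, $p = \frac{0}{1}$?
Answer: $7$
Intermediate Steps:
$p = 0$ ($p = 0 \cdot 1 = 0$)
$S = 49$ ($S = 5 + 44 = 49$)
$K{\left(v,d \right)} = -49 + d$ ($K{\left(v,d \right)} = d - 49 = -49 + d$)
$U = 4$ ($U = -5 + \left(-3 + 0\right)^{2} = -5 + \left(-3\right)^{2} = -5 + 9 = 4$)
$q{\left(O \right)} = 16$ ($q{\left(O \right)} = 4 \cdot 4 = 16$)
$K{\left(X{\left(0,13 \right)},40 \right)} + q{\left(193 \right)} = \left(-49 + 40\right) + 16 = -9 + 16 = 7$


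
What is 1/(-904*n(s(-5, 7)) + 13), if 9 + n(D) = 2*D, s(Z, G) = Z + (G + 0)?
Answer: 1/4533 ≈ 0.00022060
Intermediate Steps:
s(Z, G) = G + Z (s(Z, G) = Z + G = G + Z)
n(D) = -9 + 2*D
1/(-904*n(s(-5, 7)) + 13) = 1/(-904*(-9 + 2*(7 - 5)) + 13) = 1/(-904*(-9 + 2*2) + 13) = 1/(-904*(-9 + 4) + 13) = 1/(-904*(-5) + 13) = 1/(4520 + 13) = 1/4533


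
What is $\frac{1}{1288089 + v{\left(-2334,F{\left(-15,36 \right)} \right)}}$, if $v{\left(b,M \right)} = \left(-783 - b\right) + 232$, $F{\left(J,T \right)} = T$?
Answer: $\frac{1}{1289872} \approx 7.7527 \cdot 10^{-7}$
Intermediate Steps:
$v{\left(b,M \right)} = -551 - b$
$\frac{1}{1288089 + v{\left(-2334,F{\left(-15,36 \right)} \right)}} = \frac{1}{1288089 - -1783} = \frac{1}{1288089 + \left(-551 + 2334\right)} = \frac{1}{1288089 + 1783} = \frac{1}{1289872}$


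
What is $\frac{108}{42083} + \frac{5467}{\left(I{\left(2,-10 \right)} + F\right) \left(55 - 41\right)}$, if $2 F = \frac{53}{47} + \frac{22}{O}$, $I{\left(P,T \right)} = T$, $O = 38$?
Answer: $- \frac{29348308651}{687467888} \approx -42.69$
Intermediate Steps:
$F = \frac{762}{893}$ ($F = \frac{\frac{53}{47} + \frac{22}{38}}{2} = \frac{53 \cdot \frac{1}{47} + 22 \cdot \frac{1}{38}}{2} = \frac{\frac{53}{47} + \frac{11}{19}}{2} = \frac{1}{2} \cdot \frac{1524}{893} = \frac{762}{893} \approx 0.8533$)
$\frac{108}{42083} + \frac{5467}{\left(I{\left(2,-10 \right)} + F\right) \left(55 - 41\right)} = \frac{108}{42083} + \frac{5467}{\left(-10 + \frac{762}{893}\right) \left(55 - 41\right)} = 108 \cdot \frac{1}{42083} + \frac{5467}{\left(- \frac{8168}{893}\right) 14} = \frac{108}{42083} + \frac{5467}{- \frac{114352}{893}} = \frac{108}{42083} + 5467 \left(- \frac{893}{114352}\right) = \frac{108}{42083} - \frac{697433}{16336} = - \frac{29348308651}{687467888}$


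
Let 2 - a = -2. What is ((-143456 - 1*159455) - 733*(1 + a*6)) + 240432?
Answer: -80804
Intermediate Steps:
a = 4 (a = 2 - 1*(-2) = 2 + 2 = 4)
((-143456 - 1*159455) - 733*(1 + a*6)) + 240432 = ((-143456 - 1*159455) - 733*(1 + 4*6)) + 240432 = ((-143456 - 159455) - 733*(1 + 24)) + 240432 = (-302911 - 733*25) + 240432 = (-302911 - 18325) + 240432 = -321236 + 240432 = -80804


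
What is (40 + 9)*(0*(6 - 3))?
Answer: 0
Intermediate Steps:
(40 + 9)*(0*(6 - 3)) = 49*(0*3) = 49*0 = 0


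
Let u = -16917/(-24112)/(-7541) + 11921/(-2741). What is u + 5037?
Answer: 2508233738660135/498392170672 ≈ 5032.6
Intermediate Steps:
u = -2167625014729/498392170672 (u = -16917*(-1/24112)*(-1/7541) + 11921*(-1/2741) = (16917/24112)*(-1/7541) - 11921/2741 = -16917/181828592 - 11921/2741 = -2167625014729/498392170672 ≈ -4.3492)
u + 5037 = -2167625014729/498392170672 + 5037 = 2508233738660135/498392170672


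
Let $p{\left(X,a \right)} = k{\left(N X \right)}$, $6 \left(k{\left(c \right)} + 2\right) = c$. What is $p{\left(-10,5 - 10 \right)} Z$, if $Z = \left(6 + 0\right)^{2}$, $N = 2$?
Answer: $-192$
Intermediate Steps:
$k{\left(c \right)} = -2 + \frac{c}{6}$
$Z = 36$ ($Z = 6^{2} = 36$)
$p{\left(X,a \right)} = -2 + \frac{X}{3}$ ($p{\left(X,a \right)} = -2 + \frac{2 X}{6} = -2 + \frac{X}{3}$)
$p{\left(-10,5 - 10 \right)} Z = \left(-2 + \frac{1}{3} \left(-10\right)\right) 36 = \left(-2 - \frac{10}{3}\right) 36 = \left(- \frac{16}{3}\right) 36 = -192$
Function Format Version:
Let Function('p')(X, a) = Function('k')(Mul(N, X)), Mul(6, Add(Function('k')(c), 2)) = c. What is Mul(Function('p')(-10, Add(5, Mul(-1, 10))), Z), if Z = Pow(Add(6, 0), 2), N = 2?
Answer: -192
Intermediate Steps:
Function('k')(c) = Add(-2, Mul(Rational(1, 6), c))
Z = 36 (Z = Pow(6, 2) = 36)
Function('p')(X, a) = Add(-2, Mul(Rational(1, 3), X)) (Function('p')(X, a) = Add(-2, Mul(Rational(1, 6), Mul(2, X))) = Add(-2, Mul(Rational(1, 3), X)))
Mul(Function('p')(-10, Add(5, Mul(-1, 10))), Z) = Mul(Add(-2, Mul(Rational(1, 3), -10)), 36) = Mul(Add(-2, Rational(-10, 3)), 36) = Mul(Rational(-16, 3), 36) = -192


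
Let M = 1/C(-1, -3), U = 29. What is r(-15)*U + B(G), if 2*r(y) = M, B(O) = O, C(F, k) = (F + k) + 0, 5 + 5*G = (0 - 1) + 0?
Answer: -193/40 ≈ -4.8250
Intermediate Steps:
G = -6/5 (G = -1 + ((0 - 1) + 0)/5 = -1 + (-1 + 0)/5 = -1 + (⅕)*(-1) = -1 - ⅕ = -6/5 ≈ -1.2000)
C(F, k) = F + k
M = -¼ (M = 1/(-1 - 3) = 1/(-4) = -¼ ≈ -0.25000)
r(y) = -⅛ (r(y) = (½)*(-¼) = -⅛)
r(-15)*U + B(G) = -⅛*29 - 6/5 = -29/8 - 6/5 = -193/40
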